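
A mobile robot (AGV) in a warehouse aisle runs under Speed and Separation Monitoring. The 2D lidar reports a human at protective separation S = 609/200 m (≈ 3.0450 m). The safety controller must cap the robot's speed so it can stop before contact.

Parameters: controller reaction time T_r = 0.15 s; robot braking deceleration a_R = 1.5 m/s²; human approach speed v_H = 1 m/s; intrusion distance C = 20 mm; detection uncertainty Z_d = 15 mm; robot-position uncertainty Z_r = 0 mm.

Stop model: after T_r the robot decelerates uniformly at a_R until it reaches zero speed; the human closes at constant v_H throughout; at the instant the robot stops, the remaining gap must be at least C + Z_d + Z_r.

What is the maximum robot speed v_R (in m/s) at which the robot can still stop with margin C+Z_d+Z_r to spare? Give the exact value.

quadratic (1/3)·v² + (49/60)·v + (-143/50) = 0
  disc = (49/60)² − 4·(1/3)·(-143/50) = 16129/3600 ; √disc = 127/60
  v_R = (−(49/60) + 127/60) / (2·(1/3)) = 39/20 m/s
check:
T_s = v_R/a_R = (39/20)/(3/2) = 1.3000 s
reaction-phase robot travel = 1.9500·0.1500 = 0.2925 m
robot under decel: 1.9500²/(2·1.5000) = 1.2675 m
human over T_r+T_s: 1.0000·(0.1500+1.3000) = 1.4500 m
C+Z_d+Z_r = 0.0200+0.0150+0.0000 = 0.0350 m
sum ≈ 0.2925+1.2675+1.4500+0.0350 ≈ 3.0450 m = S ✓

v_R_max = 39/20 m/s = 1.9500 m/s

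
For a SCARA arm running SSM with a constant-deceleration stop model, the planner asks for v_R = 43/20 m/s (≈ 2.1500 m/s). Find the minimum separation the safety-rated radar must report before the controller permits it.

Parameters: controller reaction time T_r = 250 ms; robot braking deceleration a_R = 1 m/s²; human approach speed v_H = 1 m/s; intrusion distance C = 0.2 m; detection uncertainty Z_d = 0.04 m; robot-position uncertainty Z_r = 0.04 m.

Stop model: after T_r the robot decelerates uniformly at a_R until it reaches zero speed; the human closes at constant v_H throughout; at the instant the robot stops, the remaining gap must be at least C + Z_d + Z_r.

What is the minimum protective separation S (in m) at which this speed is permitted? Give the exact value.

S_min = 4423/800 m = 5.5287 m

T_s = v_R/a_R = (43/20)/1 = 2.1500 s
robot in T_r: 2.1500·0.2500 = 0.5375 m
robot covers 2.1500·2.1500 − ½·1.0000·2.1500² = 2.3112 m while stopping
human closes 1.0000·2.4000 = 2.4000 m
margins: 0.2000+0.0400+0.0400 = 0.2800 m
S_min ≈ 0.5375+2.3112+2.4000+0.2800  ⇒  S_min = 4423/800 m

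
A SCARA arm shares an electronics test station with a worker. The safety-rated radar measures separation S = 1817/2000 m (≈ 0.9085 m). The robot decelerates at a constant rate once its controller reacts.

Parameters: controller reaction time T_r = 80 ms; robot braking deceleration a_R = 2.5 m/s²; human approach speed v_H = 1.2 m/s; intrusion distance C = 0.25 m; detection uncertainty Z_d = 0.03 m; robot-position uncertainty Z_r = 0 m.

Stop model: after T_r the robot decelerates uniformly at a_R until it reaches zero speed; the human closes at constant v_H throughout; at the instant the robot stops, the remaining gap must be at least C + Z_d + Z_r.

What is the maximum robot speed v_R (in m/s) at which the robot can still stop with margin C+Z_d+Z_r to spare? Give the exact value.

v_R_max = 3/4 m/s = 0.7500 m/s

collect terms ⇒ (1/5)·v_R² + (14/25)·v_R + (-213/400) = 0
  disc = (14/25)² − 4·(1/5)·(-213/400) = 1849/2500 ; √disc = 43/50
  v_R = (−(14/25) + 43/50) / (2·(1/5)) = 3/4 m/s
check:
braking lasts T_s = (3/4)/(5/2) = 0.3000 s
robot covers v_R·T_r = 0.7500·0.0800 = 0.0600 m before braking
robot covers 0.7500·0.3000 − ½·2.5000·0.3000² = 0.1125 m while stopping
human over T_r+T_s: 1.2000·(0.0800+0.3000) = 0.4560 m
residual clearance needed = 0.2500+0.0300+0.0000 = 0.2800 m
sum ≈ 0.0600+0.1125+0.4560+0.2800 ≈ 0.9085 m = S ✓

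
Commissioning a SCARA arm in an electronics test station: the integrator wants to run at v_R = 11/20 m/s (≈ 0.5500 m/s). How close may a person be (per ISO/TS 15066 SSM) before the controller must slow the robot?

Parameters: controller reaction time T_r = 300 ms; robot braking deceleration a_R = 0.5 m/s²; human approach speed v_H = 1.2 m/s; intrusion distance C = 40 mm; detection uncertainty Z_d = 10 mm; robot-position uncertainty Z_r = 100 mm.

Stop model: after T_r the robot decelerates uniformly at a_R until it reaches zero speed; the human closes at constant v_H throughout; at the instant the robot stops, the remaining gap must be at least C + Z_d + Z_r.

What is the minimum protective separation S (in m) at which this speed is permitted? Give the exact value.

S_min = 919/400 m = 2.2975 m

braking lasts T_s = (11/20)/(1/2) = 1.1000 s
robot covers v_R·T_r = 0.5500·0.3000 = 0.1650 m before braking
braking distance = 0.5500²/(2·0.5000) = 0.3025 m
person approaches 1.2000·(0.3000+1.1000) = 1.6800 m
margins: 0.0400+0.0100+0.1000 = 0.1500 m
S_min ≈ 0.1650+0.3025+1.6800+0.1500  ⇒  S_min = 919/400 m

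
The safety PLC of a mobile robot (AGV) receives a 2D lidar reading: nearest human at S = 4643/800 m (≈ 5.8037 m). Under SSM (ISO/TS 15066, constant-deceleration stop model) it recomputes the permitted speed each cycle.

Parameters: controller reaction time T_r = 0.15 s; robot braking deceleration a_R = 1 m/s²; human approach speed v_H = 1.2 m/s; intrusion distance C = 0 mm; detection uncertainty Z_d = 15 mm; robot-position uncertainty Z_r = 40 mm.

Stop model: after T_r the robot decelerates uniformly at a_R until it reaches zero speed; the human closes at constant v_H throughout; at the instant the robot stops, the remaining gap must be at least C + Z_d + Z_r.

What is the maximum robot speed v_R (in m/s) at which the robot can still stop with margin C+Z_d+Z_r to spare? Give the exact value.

at the boundary: (1/2)·v² + (27/20)·v + (-891/160) = 0
  disc = (27/20)² − 4·(1/2)·(-891/160) = 324/25 ; √disc = 18/5
  v_R = (−(27/20) + 18/5) / (2·(1/2)) = 9/4 m/s
check:
braking lasts T_s = (9/4)/1 = 2.2500 s
robot covers v_R·T_r = 2.2500·0.1500 = 0.3375 m before braking
robot under decel: 2.2500²/(2·1.0000) = 2.5312 m
person approaches 1.2000·(0.1500+2.2500) = 2.8800 m
C+Z_d+Z_r = 0.0000+0.0150+0.0400 = 0.0550 m
sum ≈ 0.3375+2.5312+2.8800+0.0550 ≈ 5.8037 m = S ✓

v_R_max = 9/4 m/s = 2.2500 m/s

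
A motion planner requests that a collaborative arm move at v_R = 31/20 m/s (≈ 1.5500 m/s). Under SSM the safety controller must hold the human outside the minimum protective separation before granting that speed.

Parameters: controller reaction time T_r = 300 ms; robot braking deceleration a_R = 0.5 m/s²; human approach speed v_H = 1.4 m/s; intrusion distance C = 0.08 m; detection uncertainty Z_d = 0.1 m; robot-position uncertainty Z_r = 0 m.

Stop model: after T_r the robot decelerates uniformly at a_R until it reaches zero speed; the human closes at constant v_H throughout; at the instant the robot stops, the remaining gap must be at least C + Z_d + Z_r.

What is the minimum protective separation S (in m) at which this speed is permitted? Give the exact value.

S_min = 3123/400 m = 7.8075 m

stop time T_s = (31/20)/(1/2) = 3.1000 s
robot covers v_R·T_r = 1.5500·0.3000 = 0.4650 m before braking
robot under decel: 1.5500²/(2·0.5000) = 2.4025 m
person approaches 1.4000·(0.3000+3.1000) = 4.7600 m
residual clearance needed = 0.0800+0.1000+0.0000 = 0.1800 m
S_min ≈ 0.4650+2.4025+4.7600+0.1800  ⇒  S_min = 3123/400 m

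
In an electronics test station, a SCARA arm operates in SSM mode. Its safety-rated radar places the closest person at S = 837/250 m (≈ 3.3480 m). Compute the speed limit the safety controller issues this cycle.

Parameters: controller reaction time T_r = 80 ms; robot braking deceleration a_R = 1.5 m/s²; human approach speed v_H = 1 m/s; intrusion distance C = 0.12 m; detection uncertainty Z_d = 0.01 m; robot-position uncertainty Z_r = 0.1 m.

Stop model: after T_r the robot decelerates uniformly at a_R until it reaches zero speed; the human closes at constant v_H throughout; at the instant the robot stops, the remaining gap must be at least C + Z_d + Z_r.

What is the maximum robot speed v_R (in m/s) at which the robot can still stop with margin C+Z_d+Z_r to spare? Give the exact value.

v_R_max = 21/10 m/s = 2.1000 m/s

at the boundary: (1/3)·v² + (56/75)·v + (-1519/500) = 0
  disc = (56/75)² − 4·(1/3)·(-1519/500) = 25921/5625 ; √disc = 161/75
  v_R = (−(56/75) + 161/75) / (2·(1/3)) = 21/10 m/s
check:
braking lasts T_s = (21/10)/(3/2) = 1.4000 s
robot in T_r: 2.1000·0.0800 = 0.1680 m
robot under decel: 2.1000²/(2·1.5000) = 1.4700 m
human over T_r+T_s: 1.0000·(0.0800+1.4000) = 1.4800 m
residual clearance needed = 0.1200+0.0100+0.1000 = 0.2300 m
sum ≈ 0.1680+1.4700+1.4800+0.2300 ≈ 3.3480 m = S ✓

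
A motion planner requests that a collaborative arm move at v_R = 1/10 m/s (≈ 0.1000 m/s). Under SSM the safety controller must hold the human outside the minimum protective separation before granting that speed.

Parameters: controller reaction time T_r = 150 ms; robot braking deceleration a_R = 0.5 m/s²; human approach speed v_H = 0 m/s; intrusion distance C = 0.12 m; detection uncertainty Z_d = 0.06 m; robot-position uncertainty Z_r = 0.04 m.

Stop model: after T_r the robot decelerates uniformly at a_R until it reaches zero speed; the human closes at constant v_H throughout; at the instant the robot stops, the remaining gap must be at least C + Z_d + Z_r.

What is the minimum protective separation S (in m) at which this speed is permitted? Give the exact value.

S_min = 49/200 m = 0.2450 m

T_s = v_R/a_R = (1/10)/(1/2) = 0.2000 s
reaction-phase robot travel = 0.1000·0.1500 = 0.0150 m
robot covers 0.1000·0.2000 − ½·0.5000·0.2000² = 0.0100 m while stopping
human closes 0.0000·0.3500 = 0.0000 m
margins: 0.1200+0.0600+0.0400 = 0.2200 m
S_min ≈ 0.0150+0.0100+0.0000+0.2200  ⇒  S_min = 49/200 m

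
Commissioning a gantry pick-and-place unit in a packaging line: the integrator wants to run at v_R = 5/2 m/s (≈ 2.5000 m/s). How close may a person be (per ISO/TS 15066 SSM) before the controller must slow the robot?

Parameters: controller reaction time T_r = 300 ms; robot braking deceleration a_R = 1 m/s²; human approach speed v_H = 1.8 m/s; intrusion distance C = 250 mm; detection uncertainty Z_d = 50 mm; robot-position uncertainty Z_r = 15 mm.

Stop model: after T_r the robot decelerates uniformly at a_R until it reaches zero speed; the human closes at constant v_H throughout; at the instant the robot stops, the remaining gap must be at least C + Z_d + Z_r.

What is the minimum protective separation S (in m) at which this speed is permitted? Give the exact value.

S_min = 923/100 m = 9.2300 m

stop time T_s = (5/2)/1 = 2.5000 s
robot in T_r: 2.5000·0.3000 = 0.7500 m
braking distance = 2.5000²/(2·1.0000) = 3.1250 m
human over T_r+T_s: 1.8000·(0.3000+2.5000) = 5.0400 m
residual clearance needed = 0.2500+0.0500+0.0150 = 0.3150 m
S_min ≈ 0.7500+3.1250+5.0400+0.3150  ⇒  S_min = 923/100 m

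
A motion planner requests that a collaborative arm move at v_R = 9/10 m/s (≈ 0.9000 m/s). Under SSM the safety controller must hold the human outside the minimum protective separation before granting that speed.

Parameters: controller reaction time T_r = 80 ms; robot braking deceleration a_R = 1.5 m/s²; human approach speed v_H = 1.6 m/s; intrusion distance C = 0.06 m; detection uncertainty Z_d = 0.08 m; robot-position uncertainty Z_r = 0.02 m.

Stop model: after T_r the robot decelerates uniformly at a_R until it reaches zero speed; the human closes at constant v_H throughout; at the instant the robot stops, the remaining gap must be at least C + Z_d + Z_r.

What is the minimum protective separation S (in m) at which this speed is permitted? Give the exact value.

S_min = 159/100 m = 1.5900 m

stop time T_s = (9/10)/(3/2) = 0.6000 s
robot in T_r: 0.9000·0.0800 = 0.0720 m
robot covers 0.9000·0.6000 − ½·1.5000·0.6000² = 0.2700 m while stopping
person approaches 1.6000·(0.0800+0.6000) = 1.0880 m
margins: 0.0600+0.0800+0.0200 = 0.1600 m
S_min ≈ 0.0720+0.2700+1.0880+0.1600  ⇒  S_min = 159/100 m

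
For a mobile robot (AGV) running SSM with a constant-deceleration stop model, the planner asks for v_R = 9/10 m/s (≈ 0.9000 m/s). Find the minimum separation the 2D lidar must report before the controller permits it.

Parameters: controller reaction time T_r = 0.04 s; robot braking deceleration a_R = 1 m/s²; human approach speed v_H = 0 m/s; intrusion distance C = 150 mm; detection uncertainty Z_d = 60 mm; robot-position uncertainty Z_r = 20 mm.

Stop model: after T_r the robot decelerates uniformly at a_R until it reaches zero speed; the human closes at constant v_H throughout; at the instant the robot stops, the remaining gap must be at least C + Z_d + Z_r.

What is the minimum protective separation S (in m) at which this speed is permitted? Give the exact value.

T_s = v_R/a_R = (9/10)/1 = 0.9000 s
robot in T_r: 0.9000·0.0400 = 0.0360 m
braking distance = 0.9000²/(2·1.0000) = 0.4050 m
human closes 0.0000·0.9400 = 0.0000 m
residual clearance needed = 0.1500+0.0600+0.0200 = 0.2300 m
S_min ≈ 0.0360+0.4050+0.0000+0.2300  ⇒  S_min = 671/1000 m

S_min = 671/1000 m = 0.6710 m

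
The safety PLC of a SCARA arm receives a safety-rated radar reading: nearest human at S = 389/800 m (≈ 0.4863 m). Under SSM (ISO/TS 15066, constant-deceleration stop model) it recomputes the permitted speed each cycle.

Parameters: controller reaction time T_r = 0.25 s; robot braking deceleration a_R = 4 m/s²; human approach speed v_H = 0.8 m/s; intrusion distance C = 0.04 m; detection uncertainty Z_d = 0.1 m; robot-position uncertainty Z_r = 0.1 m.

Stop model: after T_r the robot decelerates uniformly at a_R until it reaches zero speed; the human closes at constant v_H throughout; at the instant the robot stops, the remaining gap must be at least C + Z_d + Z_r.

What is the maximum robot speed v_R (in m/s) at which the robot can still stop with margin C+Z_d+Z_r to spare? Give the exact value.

v_R_max = 1/10 m/s = 0.1000 m/s

collect terms ⇒ (1/8)·v_R² + (9/20)·v_R + (-37/800) = 0
  disc = (9/20)² − 4·(1/8)·(-37/800) = 361/1600 ; √disc = 19/40
  v_R = (−(9/20) + 19/40) / (2·(1/8)) = 1/10 m/s
check:
braking lasts T_s = (1/10)/4 = 0.0250 s
robot covers v_R·T_r = 0.1000·0.2500 = 0.0250 m before braking
braking distance = 0.1000²/(2·4.0000) = 0.0013 m
human over T_r+T_s: 0.8000·(0.2500+0.0250) = 0.2200 m
residual clearance needed = 0.0400+0.1000+0.1000 = 0.2400 m
sum ≈ 0.0250+0.0013+0.2200+0.2400 ≈ 0.4863 m = S ✓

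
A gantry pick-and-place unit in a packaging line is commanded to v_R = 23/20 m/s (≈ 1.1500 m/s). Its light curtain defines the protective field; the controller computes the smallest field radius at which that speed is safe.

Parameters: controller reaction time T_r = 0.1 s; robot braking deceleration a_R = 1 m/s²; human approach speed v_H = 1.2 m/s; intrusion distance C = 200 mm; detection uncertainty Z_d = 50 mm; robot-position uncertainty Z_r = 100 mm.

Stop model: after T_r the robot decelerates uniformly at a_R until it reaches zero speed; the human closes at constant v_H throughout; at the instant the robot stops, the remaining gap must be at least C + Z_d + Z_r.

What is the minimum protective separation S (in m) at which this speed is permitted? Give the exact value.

T_s = v_R/a_R = (23/20)/1 = 1.1500 s
robot in T_r: 1.1500·0.1000 = 0.1150 m
robot covers 1.1500·1.1500 − ½·1.0000·1.1500² = 0.6613 m while stopping
human over T_r+T_s: 1.2000·(0.1000+1.1500) = 1.5000 m
margins: 0.2000+0.0500+0.1000 = 0.3500 m
S_min ≈ 0.1150+0.6613+1.5000+0.3500  ⇒  S_min = 2101/800 m

S_min = 2101/800 m = 2.6263 m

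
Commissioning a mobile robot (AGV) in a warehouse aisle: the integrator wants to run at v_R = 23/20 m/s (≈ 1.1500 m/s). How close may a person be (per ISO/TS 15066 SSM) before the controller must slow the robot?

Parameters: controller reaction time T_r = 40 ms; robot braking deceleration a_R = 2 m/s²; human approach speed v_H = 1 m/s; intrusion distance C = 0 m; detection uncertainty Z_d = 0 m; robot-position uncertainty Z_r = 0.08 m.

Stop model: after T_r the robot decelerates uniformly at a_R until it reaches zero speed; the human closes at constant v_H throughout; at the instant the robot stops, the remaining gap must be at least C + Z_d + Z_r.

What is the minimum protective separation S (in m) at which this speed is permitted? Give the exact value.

S_min = 8573/8000 m = 1.0716 m

stop time T_s = (23/20)/2 = 0.5750 s
robot in T_r: 1.1500·0.0400 = 0.0460 m
robot covers 1.1500·0.5750 − ½·2.0000·0.5750² = 0.3306 m while stopping
human closes 1.0000·0.6150 = 0.6150 m
residual clearance needed = 0.0000+0.0000+0.0800 = 0.0800 m
S_min ≈ 0.0460+0.3306+0.6150+0.0800  ⇒  S_min = 8573/8000 m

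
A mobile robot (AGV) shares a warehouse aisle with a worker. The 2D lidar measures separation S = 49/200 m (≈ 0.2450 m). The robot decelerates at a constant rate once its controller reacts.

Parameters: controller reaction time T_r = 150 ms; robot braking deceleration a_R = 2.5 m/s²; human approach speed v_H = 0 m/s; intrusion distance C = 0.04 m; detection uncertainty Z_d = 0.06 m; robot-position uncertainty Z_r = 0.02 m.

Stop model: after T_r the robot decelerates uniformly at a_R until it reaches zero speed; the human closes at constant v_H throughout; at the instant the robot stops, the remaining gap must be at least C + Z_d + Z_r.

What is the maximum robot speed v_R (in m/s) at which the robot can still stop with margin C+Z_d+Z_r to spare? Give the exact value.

at the boundary: (1/5)·v² + (3/20)·v + (-1/8) = 0
  disc = (3/20)² − 4·(1/5)·(-1/8) = 49/400 ; √disc = 7/20
  v_R = (−(3/20) + 7/20) / (2·(1/5)) = 1/2 m/s
check:
stop time T_s = (1/2)/(5/2) = 0.2000 s
robot in T_r: 0.5000·0.1500 = 0.0750 m
robot under decel: 0.5000²/(2·2.5000) = 0.0500 m
human closes 0.0000·0.3500 = 0.0000 m
residual clearance needed = 0.0400+0.0600+0.0200 = 0.1200 m
sum ≈ 0.0750+0.0500+0.0000+0.1200 ≈ 0.2450 m = S ✓

v_R_max = 1/2 m/s = 0.5000 m/s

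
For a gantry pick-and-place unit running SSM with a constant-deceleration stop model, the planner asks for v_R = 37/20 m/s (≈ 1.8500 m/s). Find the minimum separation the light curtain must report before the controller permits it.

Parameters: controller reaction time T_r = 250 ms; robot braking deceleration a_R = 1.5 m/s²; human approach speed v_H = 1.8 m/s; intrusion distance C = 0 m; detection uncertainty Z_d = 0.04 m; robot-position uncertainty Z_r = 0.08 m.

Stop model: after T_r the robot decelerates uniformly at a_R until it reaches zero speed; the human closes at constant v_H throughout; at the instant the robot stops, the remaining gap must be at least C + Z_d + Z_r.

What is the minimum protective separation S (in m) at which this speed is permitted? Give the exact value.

S_min = 659/150 m = 4.3933 m

T_s = v_R/a_R = (37/20)/(3/2) = 1.2333 s
robot in T_r: 1.8500·0.2500 = 0.4625 m
robot covers 1.8500·1.2333 − ½·1.5000·1.2333² = 1.1408 m while stopping
human over T_r+T_s: 1.8000·(0.2500+1.2333) = 2.6700 m
C+Z_d+Z_r = 0.0000+0.0400+0.0800 = 0.1200 m
S_min ≈ 0.4625+1.1408+2.6700+0.1200  ⇒  S_min = 659/150 m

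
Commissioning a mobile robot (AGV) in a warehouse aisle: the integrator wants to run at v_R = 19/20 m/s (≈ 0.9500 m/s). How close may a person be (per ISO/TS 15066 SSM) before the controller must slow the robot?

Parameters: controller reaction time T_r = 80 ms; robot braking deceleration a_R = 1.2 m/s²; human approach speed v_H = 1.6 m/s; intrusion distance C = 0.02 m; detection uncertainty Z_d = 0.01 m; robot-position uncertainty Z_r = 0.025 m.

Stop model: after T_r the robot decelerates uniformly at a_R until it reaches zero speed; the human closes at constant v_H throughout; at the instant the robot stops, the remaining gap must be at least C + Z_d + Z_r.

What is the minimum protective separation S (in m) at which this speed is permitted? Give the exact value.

S_min = 45641/24000 m = 1.9017 m

stop time T_s = (19/20)/(6/5) = 0.7917 s
robot covers v_R·T_r = 0.9500·0.0800 = 0.0760 m before braking
robot covers 0.9500·0.7917 − ½·1.2000·0.7917² = 0.3760 m while stopping
person approaches 1.6000·(0.0800+0.7917) = 1.3947 m
C+Z_d+Z_r = 0.0200+0.0100+0.0250 = 0.0550 m
S_min ≈ 0.0760+0.3760+1.3947+0.0550  ⇒  S_min = 45641/24000 m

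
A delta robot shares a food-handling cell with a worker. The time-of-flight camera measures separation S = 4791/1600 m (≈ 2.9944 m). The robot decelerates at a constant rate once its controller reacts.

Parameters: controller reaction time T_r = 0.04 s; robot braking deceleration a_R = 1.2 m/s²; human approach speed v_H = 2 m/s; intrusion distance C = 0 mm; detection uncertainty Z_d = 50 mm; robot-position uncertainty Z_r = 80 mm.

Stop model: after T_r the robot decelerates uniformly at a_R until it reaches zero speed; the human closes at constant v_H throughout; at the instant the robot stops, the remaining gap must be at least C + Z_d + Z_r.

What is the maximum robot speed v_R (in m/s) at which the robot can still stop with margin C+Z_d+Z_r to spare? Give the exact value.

collect terms ⇒ (5/12)·v_R² + (128/75)·v_R + (-891/320) = 0
  disc = (128/75)² − 4·(5/12)·(-891/320) = 2719201/360000 ; √disc = 1649/600
  v_R = (−(128/75) + 1649/600) / (2·(5/12)) = 5/4 m/s
check:
braking lasts T_s = (5/4)/(6/5) = 1.0417 s
robot covers v_R·T_r = 1.2500·0.0400 = 0.0500 m before braking
robot covers 1.2500·1.0417 − ½·1.2000·1.0417² = 0.6510 m while stopping
person approaches 2.0000·(0.0400+1.0417) = 2.1633 m
residual clearance needed = 0.0000+0.0500+0.0800 = 0.1300 m
sum ≈ 0.0500+0.6510+2.1633+0.1300 ≈ 2.9944 m = S ✓

v_R_max = 5/4 m/s = 1.2500 m/s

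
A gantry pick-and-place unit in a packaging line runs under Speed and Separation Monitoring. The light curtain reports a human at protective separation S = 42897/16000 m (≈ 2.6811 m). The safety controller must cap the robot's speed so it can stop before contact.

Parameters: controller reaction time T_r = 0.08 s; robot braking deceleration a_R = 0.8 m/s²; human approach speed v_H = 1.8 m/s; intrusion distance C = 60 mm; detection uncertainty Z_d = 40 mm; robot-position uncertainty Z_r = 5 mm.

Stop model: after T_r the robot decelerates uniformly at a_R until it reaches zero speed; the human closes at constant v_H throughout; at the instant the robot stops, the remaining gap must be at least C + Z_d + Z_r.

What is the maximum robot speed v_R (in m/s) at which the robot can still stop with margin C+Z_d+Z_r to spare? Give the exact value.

v_R_max = 17/20 m/s = 0.8500 m/s

collect terms ⇒ (5/8)·v_R² + (233/100)·v_R + (-38913/16000) = 0
  disc = (233/100)² − 4·(5/8)·(-38913/16000) = 1841449/160000 ; √disc = 1357/400
  v_R = (−(233/100) + 1357/400) / (2·(5/8)) = 17/20 m/s
check:
stop time T_s = (17/20)/(4/5) = 1.0625 s
robot in T_r: 0.8500·0.0800 = 0.0680 m
robot under decel: 0.8500²/(2·0.8000) = 0.4516 m
human over T_r+T_s: 1.8000·(0.0800+1.0625) = 2.0565 m
C+Z_d+Z_r = 0.0600+0.0400+0.0050 = 0.1050 m
sum ≈ 0.0680+0.4516+2.0565+0.1050 ≈ 2.6811 m = S ✓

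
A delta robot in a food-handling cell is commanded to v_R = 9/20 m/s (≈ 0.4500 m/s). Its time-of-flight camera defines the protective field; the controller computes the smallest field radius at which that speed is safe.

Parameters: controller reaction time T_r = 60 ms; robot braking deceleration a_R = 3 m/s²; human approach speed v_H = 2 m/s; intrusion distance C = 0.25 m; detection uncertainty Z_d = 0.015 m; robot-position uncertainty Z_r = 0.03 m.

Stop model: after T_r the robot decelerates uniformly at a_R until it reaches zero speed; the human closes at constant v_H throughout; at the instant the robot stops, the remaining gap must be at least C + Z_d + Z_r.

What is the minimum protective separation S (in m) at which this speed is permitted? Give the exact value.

S_min = 3103/4000 m = 0.7758 m

stop time T_s = (9/20)/3 = 0.1500 s
reaction-phase robot travel = 0.4500·0.0600 = 0.0270 m
braking distance = 0.4500²/(2·3.0000) = 0.0338 m
human closes 2.0000·0.2100 = 0.4200 m
margins: 0.2500+0.0150+0.0300 = 0.2950 m
S_min ≈ 0.0270+0.0338+0.4200+0.2950  ⇒  S_min = 3103/4000 m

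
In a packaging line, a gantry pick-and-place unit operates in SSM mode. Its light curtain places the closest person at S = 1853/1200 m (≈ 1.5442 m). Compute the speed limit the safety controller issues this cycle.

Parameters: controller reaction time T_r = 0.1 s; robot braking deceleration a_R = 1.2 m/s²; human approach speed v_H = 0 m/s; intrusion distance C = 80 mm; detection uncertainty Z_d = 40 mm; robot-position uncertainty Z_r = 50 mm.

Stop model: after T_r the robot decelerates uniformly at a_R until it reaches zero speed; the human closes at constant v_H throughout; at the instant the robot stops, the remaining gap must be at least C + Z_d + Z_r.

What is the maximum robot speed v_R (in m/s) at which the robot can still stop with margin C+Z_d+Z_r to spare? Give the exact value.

v_R_max = 17/10 m/s = 1.7000 m/s

quadratic (5/12)·v² + (1/10)·v + (-1649/1200) = 0
  disc = (1/10)² − 4·(5/12)·(-1649/1200) = 8281/3600 ; √disc = 91/60
  v_R = (−(1/10) + 91/60) / (2·(5/12)) = 17/10 m/s
check:
braking lasts T_s = (17/10)/(6/5) = 1.4167 s
robot in T_r: 1.7000·0.1000 = 0.1700 m
braking distance = 1.7000²/(2·1.2000) = 1.2042 m
person approaches 0.0000·(0.1000+1.4167) = 0.0000 m
margins: 0.0800+0.0400+0.0500 = 0.1700 m
sum ≈ 0.1700+1.2042+0.0000+0.1700 ≈ 1.5442 m = S ✓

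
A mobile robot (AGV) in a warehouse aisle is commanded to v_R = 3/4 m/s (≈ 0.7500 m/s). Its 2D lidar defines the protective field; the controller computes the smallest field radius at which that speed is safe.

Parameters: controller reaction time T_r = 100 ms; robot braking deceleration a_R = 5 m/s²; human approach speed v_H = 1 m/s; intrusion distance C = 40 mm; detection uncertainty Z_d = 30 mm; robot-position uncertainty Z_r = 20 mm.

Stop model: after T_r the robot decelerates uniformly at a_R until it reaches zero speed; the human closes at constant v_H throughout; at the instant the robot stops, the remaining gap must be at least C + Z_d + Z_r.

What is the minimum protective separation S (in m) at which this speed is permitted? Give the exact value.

braking lasts T_s = (3/4)/5 = 0.1500 s
reaction-phase robot travel = 0.7500·0.1000 = 0.0750 m
braking distance = 0.7500²/(2·5.0000) = 0.0563 m
human closes 1.0000·0.2500 = 0.2500 m
residual clearance needed = 0.0400+0.0300+0.0200 = 0.0900 m
S_min ≈ 0.0750+0.0563+0.2500+0.0900  ⇒  S_min = 377/800 m

S_min = 377/800 m = 0.4713 m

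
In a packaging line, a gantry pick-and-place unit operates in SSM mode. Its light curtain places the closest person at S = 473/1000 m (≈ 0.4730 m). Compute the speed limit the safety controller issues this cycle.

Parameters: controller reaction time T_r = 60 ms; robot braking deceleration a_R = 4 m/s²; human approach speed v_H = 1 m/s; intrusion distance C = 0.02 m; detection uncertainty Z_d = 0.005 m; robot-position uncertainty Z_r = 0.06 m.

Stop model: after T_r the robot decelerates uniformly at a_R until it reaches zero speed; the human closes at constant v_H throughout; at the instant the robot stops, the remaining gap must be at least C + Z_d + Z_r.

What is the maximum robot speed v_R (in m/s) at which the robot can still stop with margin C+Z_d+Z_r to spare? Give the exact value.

collect terms ⇒ (1/8)·v_R² + (31/100)·v_R + (-41/125) = 0
  disc = (31/100)² − 4·(1/8)·(-41/125) = 2601/10000 ; √disc = 51/100
  v_R = (−(31/100) + 51/100) / (2·(1/8)) = 4/5 m/s
check:
stop time T_s = (4/5)/4 = 0.2000 s
robot covers v_R·T_r = 0.8000·0.0600 = 0.0480 m before braking
robot under decel: 0.8000²/(2·4.0000) = 0.0800 m
human over T_r+T_s: 1.0000·(0.0600+0.2000) = 0.2600 m
margins: 0.0200+0.0050+0.0600 = 0.0850 m
sum ≈ 0.0480+0.0800+0.2600+0.0850 ≈ 0.4730 m = S ✓

v_R_max = 4/5 m/s = 0.8000 m/s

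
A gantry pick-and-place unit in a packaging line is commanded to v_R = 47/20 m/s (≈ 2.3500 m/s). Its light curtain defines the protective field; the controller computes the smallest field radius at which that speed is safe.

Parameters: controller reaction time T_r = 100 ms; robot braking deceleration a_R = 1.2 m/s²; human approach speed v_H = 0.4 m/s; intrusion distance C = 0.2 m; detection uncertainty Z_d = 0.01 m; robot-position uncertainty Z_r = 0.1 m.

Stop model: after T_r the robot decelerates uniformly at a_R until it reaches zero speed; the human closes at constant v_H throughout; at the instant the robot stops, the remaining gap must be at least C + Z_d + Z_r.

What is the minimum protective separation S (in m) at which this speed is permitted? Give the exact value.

stop time T_s = (47/20)/(6/5) = 1.9583 s
reaction-phase robot travel = 2.3500·0.1000 = 0.2350 m
braking distance = 2.3500²/(2·1.2000) = 2.3010 m
human closes 0.4000·2.0583 = 0.8233 m
residual clearance needed = 0.2000+0.0100+0.1000 = 0.3100 m
S_min ≈ 0.2350+2.3010+0.8233+0.3100  ⇒  S_min = 5871/1600 m

S_min = 5871/1600 m = 3.6694 m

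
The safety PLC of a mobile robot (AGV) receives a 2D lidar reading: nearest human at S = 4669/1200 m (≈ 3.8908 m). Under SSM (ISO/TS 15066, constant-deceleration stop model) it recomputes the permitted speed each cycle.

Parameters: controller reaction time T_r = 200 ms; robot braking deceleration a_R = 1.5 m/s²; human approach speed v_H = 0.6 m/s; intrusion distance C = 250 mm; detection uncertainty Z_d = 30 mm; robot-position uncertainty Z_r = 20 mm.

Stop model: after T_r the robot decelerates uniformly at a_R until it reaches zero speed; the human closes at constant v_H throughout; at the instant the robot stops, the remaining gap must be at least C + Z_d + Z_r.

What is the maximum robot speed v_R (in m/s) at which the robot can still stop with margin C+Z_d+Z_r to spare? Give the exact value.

quadratic (1/3)·v² + (3/5)·v + (-833/240) = 0
  disc = (3/5)² − 4·(1/3)·(-833/240) = 4489/900 ; √disc = 67/30
  v_R = (−(3/5) + 67/30) / (2·(1/3)) = 49/20 m/s
check:
T_s = v_R/a_R = (49/20)/(3/2) = 1.6333 s
reaction-phase robot travel = 2.4500·0.2000 = 0.4900 m
braking distance = 2.4500²/(2·1.5000) = 2.0008 m
human closes 0.6000·1.8333 = 1.1000 m
C+Z_d+Z_r = 0.2500+0.0300+0.0200 = 0.3000 m
sum ≈ 0.4900+2.0008+1.1000+0.3000 ≈ 3.8908 m = S ✓

v_R_max = 49/20 m/s = 2.4500 m/s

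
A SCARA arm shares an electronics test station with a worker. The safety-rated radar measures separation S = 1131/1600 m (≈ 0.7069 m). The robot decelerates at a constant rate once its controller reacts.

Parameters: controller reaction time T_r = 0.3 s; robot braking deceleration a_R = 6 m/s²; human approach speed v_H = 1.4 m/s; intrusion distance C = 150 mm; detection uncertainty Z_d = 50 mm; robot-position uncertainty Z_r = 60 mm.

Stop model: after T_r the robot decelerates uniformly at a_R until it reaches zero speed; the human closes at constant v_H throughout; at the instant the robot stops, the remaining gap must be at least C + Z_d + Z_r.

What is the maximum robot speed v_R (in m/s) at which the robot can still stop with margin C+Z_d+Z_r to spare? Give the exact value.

v_R_max = 1/20 m/s = 0.0500 m/s

at the boundary: (1/12)·v² + (8/15)·v + (-43/1600) = 0
  disc = (8/15)² − 4·(1/12)·(-43/1600) = 169/576 ; √disc = 13/24
  v_R = (−(8/15) + 13/24) / (2·(1/12)) = 1/20 m/s
check:
braking lasts T_s = (1/20)/6 = 0.0083 s
robot in T_r: 0.0500·0.3000 = 0.0150 m
braking distance = 0.0500²/(2·6.0000) = 0.0002 m
human over T_r+T_s: 1.4000·(0.3000+0.0083) = 0.4317 m
margins: 0.1500+0.0500+0.0600 = 0.2600 m
sum ≈ 0.0150+0.0002+0.4317+0.2600 ≈ 0.7069 m = S ✓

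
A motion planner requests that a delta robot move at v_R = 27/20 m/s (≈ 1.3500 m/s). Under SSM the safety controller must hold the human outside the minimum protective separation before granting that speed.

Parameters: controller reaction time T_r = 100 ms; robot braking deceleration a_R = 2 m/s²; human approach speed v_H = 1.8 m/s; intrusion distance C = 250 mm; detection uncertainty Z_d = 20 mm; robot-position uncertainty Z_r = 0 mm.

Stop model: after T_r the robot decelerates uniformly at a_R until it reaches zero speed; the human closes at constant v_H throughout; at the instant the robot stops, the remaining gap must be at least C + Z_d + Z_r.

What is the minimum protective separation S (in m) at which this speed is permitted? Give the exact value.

T_s = v_R/a_R = (27/20)/2 = 0.6750 s
robot in T_r: 1.3500·0.1000 = 0.1350 m
braking distance = 1.3500²/(2·2.0000) = 0.4556 m
person approaches 1.8000·(0.1000+0.6750) = 1.3950 m
margins: 0.2500+0.0200+0.0000 = 0.2700 m
S_min ≈ 0.1350+0.4556+1.3950+0.2700  ⇒  S_min = 3609/1600 m

S_min = 3609/1600 m = 2.2556 m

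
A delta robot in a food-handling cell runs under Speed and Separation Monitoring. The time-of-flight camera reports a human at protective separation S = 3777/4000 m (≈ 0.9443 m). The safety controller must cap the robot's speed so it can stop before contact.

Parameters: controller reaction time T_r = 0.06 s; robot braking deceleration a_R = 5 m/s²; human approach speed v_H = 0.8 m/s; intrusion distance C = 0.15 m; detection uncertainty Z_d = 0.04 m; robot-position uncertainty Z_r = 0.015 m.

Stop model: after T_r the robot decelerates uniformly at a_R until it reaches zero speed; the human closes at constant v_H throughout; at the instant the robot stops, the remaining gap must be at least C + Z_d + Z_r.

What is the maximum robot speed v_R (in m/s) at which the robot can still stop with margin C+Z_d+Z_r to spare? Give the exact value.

collect terms ⇒ (1/10)·v_R² + (11/50)·v_R + (-553/800) = 0
  disc = (11/50)² − 4·(1/10)·(-553/800) = 3249/10000 ; √disc = 57/100
  v_R = (−(11/50) + 57/100) / (2·(1/10)) = 7/4 m/s
check:
T_s = v_R/a_R = (7/4)/5 = 0.3500 s
robot covers v_R·T_r = 1.7500·0.0600 = 0.1050 m before braking
robot covers 1.7500·0.3500 − ½·5.0000·0.3500² = 0.3063 m while stopping
person approaches 0.8000·(0.0600+0.3500) = 0.3280 m
residual clearance needed = 0.1500+0.0400+0.0150 = 0.2050 m
sum ≈ 0.1050+0.3063+0.3280+0.2050 ≈ 0.9443 m = S ✓

v_R_max = 7/4 m/s = 1.7500 m/s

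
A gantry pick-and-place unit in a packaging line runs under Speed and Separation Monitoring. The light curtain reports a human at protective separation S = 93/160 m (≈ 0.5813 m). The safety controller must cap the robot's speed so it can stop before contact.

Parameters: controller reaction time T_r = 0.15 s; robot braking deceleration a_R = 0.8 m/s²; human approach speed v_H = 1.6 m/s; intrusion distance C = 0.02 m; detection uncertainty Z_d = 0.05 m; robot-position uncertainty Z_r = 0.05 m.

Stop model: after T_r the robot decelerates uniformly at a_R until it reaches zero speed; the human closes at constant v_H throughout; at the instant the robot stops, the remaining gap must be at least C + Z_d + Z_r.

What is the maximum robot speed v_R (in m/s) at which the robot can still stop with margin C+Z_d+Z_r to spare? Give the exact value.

v_R_max = 1/10 m/s = 0.1000 m/s

quadratic (5/8)·v² + (43/20)·v + (-177/800) = 0
  disc = (43/20)² − 4·(5/8)·(-177/800) = 8281/1600 ; √disc = 91/40
  v_R = (−(43/20) + 91/40) / (2·(5/8)) = 1/10 m/s
check:
braking lasts T_s = (1/10)/(4/5) = 0.1250 s
robot covers v_R·T_r = 0.1000·0.1500 = 0.0150 m before braking
robot under decel: 0.1000²/(2·0.8000) = 0.0063 m
human closes 1.6000·0.2750 = 0.4400 m
residual clearance needed = 0.0200+0.0500+0.0500 = 0.1200 m
sum ≈ 0.0150+0.0063+0.4400+0.1200 ≈ 0.5813 m = S ✓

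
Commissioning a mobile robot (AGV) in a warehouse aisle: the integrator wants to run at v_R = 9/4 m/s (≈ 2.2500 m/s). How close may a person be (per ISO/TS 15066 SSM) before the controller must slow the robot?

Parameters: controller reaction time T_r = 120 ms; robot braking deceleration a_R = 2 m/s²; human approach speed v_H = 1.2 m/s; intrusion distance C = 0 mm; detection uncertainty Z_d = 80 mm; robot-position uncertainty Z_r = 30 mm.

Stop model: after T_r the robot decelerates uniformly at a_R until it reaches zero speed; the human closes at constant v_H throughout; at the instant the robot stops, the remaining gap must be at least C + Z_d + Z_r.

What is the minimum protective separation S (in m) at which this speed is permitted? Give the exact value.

T_s = v_R/a_R = (9/4)/2 = 1.1250 s
robot in T_r: 2.2500·0.1200 = 0.2700 m
robot covers 2.2500·1.1250 − ½·2.0000·1.1250² = 1.2656 m while stopping
human over T_r+T_s: 1.2000·(0.1200+1.1250) = 1.4940 m
residual clearance needed = 0.0000+0.0800+0.0300 = 0.1100 m
S_min ≈ 0.2700+1.2656+1.4940+0.1100  ⇒  S_min = 25117/8000 m

S_min = 25117/8000 m = 3.1396 m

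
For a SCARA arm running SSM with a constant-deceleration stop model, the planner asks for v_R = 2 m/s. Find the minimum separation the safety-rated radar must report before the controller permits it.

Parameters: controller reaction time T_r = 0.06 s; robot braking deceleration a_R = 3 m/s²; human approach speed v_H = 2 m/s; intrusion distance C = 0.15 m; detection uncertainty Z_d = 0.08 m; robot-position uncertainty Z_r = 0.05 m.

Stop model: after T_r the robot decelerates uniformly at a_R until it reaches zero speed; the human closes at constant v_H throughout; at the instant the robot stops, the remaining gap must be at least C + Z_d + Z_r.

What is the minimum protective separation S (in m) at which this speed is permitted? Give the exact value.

S_min = 63/25 m = 2.5200 m

T_s = v_R/a_R = 2/3 = 0.6667 s
reaction-phase robot travel = 2.0000·0.0600 = 0.1200 m
robot under decel: 2.0000²/(2·3.0000) = 0.6667 m
person approaches 2.0000·(0.0600+0.6667) = 1.4533 m
residual clearance needed = 0.1500+0.0800+0.0500 = 0.2800 m
S_min ≈ 0.1200+0.6667+1.4533+0.2800  ⇒  S_min = 63/25 m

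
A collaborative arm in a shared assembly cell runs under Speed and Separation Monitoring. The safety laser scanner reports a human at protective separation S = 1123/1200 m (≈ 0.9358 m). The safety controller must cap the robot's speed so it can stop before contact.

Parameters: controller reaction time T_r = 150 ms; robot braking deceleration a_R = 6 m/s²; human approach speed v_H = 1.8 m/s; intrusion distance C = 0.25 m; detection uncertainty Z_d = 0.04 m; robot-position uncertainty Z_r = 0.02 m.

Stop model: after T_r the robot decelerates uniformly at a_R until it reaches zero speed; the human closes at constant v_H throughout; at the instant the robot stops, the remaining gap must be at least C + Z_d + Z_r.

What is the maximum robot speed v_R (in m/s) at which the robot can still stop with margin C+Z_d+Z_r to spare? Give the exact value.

v_R_max = 7/10 m/s = 0.7000 m/s

at the boundary: (1/12)·v² + (9/20)·v + (-427/1200) = 0
  disc = (9/20)² − 4·(1/12)·(-427/1200) = 289/900 ; √disc = 17/30
  v_R = (−(9/20) + 17/30) / (2·(1/12)) = 7/10 m/s
check:
T_s = v_R/a_R = (7/10)/6 = 0.1167 s
reaction-phase robot travel = 0.7000·0.1500 = 0.1050 m
robot covers 0.7000·0.1167 − ½·6.0000·0.1167² = 0.0408 m while stopping
human over T_r+T_s: 1.8000·(0.1500+0.1167) = 0.4800 m
residual clearance needed = 0.2500+0.0400+0.0200 = 0.3100 m
sum ≈ 0.1050+0.0408+0.4800+0.3100 ≈ 0.9358 m = S ✓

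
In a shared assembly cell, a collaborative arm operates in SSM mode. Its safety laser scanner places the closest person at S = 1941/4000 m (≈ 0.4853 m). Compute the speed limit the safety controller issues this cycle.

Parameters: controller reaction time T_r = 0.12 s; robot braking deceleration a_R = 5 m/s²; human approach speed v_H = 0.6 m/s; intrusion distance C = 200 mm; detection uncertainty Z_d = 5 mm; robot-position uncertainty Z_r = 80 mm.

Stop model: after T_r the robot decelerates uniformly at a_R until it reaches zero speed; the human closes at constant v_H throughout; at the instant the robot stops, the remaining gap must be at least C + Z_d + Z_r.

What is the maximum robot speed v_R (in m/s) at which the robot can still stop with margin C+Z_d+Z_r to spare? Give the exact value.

v_R_max = 9/20 m/s = 0.4500 m/s

at the boundary: (1/10)·v² + (6/25)·v + (-513/4000) = 0
  disc = (6/25)² − 4·(1/10)·(-513/4000) = 1089/10000 ; √disc = 33/100
  v_R = (−(6/25) + 33/100) / (2·(1/10)) = 9/20 m/s
check:
stop time T_s = (9/20)/5 = 0.0900 s
robot in T_r: 0.4500·0.1200 = 0.0540 m
braking distance = 0.4500²/(2·5.0000) = 0.0203 m
human closes 0.6000·0.2100 = 0.1260 m
residual clearance needed = 0.2000+0.0050+0.0800 = 0.2850 m
sum ≈ 0.0540+0.0203+0.1260+0.2850 ≈ 0.4853 m = S ✓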